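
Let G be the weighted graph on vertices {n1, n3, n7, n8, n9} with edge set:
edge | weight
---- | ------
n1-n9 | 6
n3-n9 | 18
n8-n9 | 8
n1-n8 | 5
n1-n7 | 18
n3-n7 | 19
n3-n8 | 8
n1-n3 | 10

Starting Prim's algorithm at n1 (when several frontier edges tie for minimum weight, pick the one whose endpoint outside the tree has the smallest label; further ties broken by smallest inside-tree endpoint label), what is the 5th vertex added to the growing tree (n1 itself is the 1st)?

Grow the tree from n1 using Prim:
Step 1: cheapest edge leaving the tree is n1-n8 (5); add n8.
Step 2: cheapest edge leaving the tree is n1-n9 (6); add n9.
Step 3: cheapest edge leaving the tree is n3-n8 (8); add n3.
Step 4: cheapest edge leaving the tree is n1-n7 (18); add n7.
Vertex order: n1, n8, n9, n3, n7. The 5th vertex is n7.

n7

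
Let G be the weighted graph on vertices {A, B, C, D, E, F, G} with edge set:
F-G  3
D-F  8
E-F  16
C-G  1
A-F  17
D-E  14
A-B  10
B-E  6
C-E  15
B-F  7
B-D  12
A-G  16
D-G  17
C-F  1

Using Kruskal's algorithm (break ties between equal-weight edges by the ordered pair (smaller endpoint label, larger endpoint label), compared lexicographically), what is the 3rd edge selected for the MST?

B-E

Kruskal: consider edges lightest-first.
C-F (1): add. Components now {A} {B} {C,F} {D} {E} {G}
C-G (1): add. Components now {A} {B} {C,F,G} {D} {E}
F-G (3): skip — F and G already connected.
B-E (6): add. Components now {A} {B,E} {C,F,G} {D}
B-F (7): add. Components now {A} {B,C,E,F,G} {D}
D-F (8): add. Components now {A} {B,C,D,E,F,G}
A-B (10): add. Components now {A,B,C,D,E,F,G}
The 3rd edge added is B-E.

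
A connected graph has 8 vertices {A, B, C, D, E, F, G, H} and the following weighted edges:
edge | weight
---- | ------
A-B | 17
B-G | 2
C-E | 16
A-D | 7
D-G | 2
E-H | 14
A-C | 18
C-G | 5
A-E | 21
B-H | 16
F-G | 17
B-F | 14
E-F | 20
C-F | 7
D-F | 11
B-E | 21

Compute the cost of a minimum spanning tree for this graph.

53

Prim's algorithm from D:
Step 1: cheapest edge leaving the tree is D-G (2); add G.
Step 2: cheapest edge leaving the tree is B-G (2); add B.
Step 3: cheapest edge leaving the tree is C-G (5); add C.
Step 4: cheapest edge leaving the tree is A-D (7); add A.
Step 5: cheapest edge leaving the tree is C-F (7); add F.
Step 6: cheapest edge leaving the tree is C-E (16); add E.
Step 7: cheapest edge leaving the tree is E-H (14); add H.
MST edges: D-G, B-G, C-G, A-D, C-F, C-E, E-H; total weight 2+2+5+7+7+16+14 = 53.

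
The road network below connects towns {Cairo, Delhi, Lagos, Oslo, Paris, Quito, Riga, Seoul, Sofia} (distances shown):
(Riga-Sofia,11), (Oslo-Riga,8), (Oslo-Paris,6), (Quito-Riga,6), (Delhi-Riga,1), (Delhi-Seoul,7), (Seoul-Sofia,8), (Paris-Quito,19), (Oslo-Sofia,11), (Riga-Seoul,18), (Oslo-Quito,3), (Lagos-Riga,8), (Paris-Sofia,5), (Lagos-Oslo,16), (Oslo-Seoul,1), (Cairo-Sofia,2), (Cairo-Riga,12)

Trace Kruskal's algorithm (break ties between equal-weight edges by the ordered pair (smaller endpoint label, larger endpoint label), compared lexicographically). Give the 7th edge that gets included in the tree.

Quito-Riga

Kruskal: consider edges lightest-first.
Delhi-Riga (1): add — endpoints in different components.
Oslo-Seoul (1): add — endpoints in different components.
Cairo-Sofia (2): add — endpoints in different components.
Oslo-Quito (3): add — endpoints in different components.
Paris-Sofia (5): add — endpoints in different components.
Oslo-Paris (6): add — endpoints in different components.
Quito-Riga (6): add — endpoints in different components.
Delhi-Seoul (7): skip — Seoul and Delhi already connected.
Lagos-Riga (8): add — endpoints in different components.
The 7th edge added is Quito-Riga.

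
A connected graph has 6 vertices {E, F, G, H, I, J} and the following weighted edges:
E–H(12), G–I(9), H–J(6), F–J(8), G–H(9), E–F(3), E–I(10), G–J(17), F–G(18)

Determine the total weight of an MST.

Prim, starting at F.
Step 1: cheapest edge leaving the tree is E–F (3); add E.
Step 2: cheapest edge leaving the tree is F–J (8); add J.
Step 3: cheapest edge leaving the tree is H–J (6); add H.
Step 4: cheapest edge leaving the tree is G–H (9); add G.
Step 5: cheapest edge leaving the tree is G–I (9); add I.
MST edges: E–F, F–J, H–J, G–H, G–I; total weight 3+8+6+9+9 = 35.

35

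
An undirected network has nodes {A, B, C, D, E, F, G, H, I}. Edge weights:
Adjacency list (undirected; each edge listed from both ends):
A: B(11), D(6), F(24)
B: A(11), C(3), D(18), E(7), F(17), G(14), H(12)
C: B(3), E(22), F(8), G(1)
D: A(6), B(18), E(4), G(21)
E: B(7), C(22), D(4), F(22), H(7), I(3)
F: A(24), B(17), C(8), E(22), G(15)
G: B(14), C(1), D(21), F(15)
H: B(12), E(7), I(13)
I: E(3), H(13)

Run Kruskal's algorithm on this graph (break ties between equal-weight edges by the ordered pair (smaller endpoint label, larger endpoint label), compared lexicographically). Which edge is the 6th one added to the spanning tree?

Sort edges by weight, then run Kruskal:
C G (1): add — endpoints in different components.
B C (3): add — endpoints in different components.
E I (3): add — endpoints in different components.
D E (4): add — endpoints in different components.
A D (6): add — endpoints in different components.
B E (7): add — endpoints in different components.
E H (7): add — endpoints in different components.
C F (8): add — endpoints in different components.
The 6th edge added is B E.

B-E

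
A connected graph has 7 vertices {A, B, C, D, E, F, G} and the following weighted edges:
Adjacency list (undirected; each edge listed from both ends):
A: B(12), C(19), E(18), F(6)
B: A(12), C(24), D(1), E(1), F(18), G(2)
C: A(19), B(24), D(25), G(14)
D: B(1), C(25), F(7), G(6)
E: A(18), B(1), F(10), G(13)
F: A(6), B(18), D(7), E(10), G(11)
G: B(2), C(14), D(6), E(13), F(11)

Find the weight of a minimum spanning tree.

Sort edges by weight, then run Kruskal:
B-D (1): add — endpoints in different components.
B-E (1): add — endpoints in different components.
B-G (2): add — endpoints in different components.
A-F (6): add — endpoints in different components.
D-G (6): skip — D and G already connected.
D-F (7): add — endpoints in different components.
E-F (10): skip — E and F already connected.
F-G (11): skip — F and G already connected.
A-B (12): skip — A and B already connected.
E-G (13): skip — E and G already connected.
C-G (14): add — endpoints in different components.
MST edges: B-D, B-E, B-G, A-F, D-F, C-G; total weight 1+1+2+6+7+14 = 31.

31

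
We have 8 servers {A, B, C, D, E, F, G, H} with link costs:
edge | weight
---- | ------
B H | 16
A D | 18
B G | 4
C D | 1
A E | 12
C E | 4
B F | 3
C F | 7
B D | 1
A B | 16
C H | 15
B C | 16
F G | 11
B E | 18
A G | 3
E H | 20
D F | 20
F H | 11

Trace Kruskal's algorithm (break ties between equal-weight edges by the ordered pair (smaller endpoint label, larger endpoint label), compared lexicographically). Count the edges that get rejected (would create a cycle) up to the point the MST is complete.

2

Kruskal: consider edges lightest-first.
B D (1): add — endpoints in different components.
C D (1): add — endpoints in different components.
A G (3): add — endpoints in different components.
B F (3): add — endpoints in different components.
B G (4): add — endpoints in different components.
C E (4): add — endpoints in different components.
C F (7): skip — C and F already connected.
F G (11): skip — F and G already connected.
F H (11): add — endpoints in different components.
Edges rejected before the tree was complete: 2.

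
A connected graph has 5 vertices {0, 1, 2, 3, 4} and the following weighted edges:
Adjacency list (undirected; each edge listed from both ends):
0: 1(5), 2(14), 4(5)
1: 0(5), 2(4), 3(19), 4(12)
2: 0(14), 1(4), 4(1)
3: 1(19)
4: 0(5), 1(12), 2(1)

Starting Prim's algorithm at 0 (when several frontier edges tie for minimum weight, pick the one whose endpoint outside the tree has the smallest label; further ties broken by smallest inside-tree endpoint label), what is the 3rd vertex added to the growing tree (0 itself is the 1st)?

2

Grow the tree from 0 using Prim:
Step 1: cheapest edge leaving the tree is 0—1 (5); add 1.
Step 2: cheapest edge leaving the tree is 1—2 (4); add 2.
Step 3: cheapest edge leaving the tree is 2—4 (1); add 4.
Step 4: cheapest edge leaving the tree is 1—3 (19); add 3.
Vertex order: 0, 1, 2, 4, 3. The 3rd vertex is 2.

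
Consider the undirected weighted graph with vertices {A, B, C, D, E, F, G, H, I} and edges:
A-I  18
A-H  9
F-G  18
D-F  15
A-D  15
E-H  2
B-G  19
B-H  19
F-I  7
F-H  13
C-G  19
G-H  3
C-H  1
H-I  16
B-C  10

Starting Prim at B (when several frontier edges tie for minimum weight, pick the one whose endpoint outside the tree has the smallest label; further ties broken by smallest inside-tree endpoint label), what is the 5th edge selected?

A-H

Prim's algorithm from B:
Step 1: cheapest edge leaving the tree is B-C (10); add C.
Step 2: cheapest edge leaving the tree is C-H (1); add H.
Step 3: cheapest edge leaving the tree is E-H (2); add E.
Step 4: cheapest edge leaving the tree is G-H (3); add G.
Step 5: cheapest edge leaving the tree is A-H (9); add A.
Step 6: cheapest edge leaving the tree is F-H (13); add F.
Step 7: cheapest edge leaving the tree is F-I (7); add I.
Step 8: cheapest edge leaving the tree is A-D (15); add D.
The 5th edge added is A-H.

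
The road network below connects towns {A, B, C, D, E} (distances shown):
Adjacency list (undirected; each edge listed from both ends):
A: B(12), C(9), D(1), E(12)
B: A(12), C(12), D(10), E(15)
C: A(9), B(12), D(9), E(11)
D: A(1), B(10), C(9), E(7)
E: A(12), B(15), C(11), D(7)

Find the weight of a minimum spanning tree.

Prim, starting at E.
Step 1: cheapest edge leaving the tree is D—E (7); add D.
Step 2: cheapest edge leaving the tree is A—D (1); add A.
Step 3: cheapest edge leaving the tree is A—C (9); add C.
Step 4: cheapest edge leaving the tree is B—D (10); add B.
MST edges: D—E, A—D, A—C, B—D; total weight 7+1+9+10 = 27.

27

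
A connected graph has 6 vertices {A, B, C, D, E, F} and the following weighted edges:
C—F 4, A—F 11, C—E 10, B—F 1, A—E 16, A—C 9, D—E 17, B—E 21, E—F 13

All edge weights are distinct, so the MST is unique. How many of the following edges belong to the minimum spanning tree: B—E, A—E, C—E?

Sort edges by weight, then run Kruskal:
B—F (1): add — endpoints in different components.
C—F (4): add — endpoints in different components.
A—C (9): add — endpoints in different components.
C—E (10): add — endpoints in different components.
A—F (11): skip — A and F already connected.
E—F (13): skip — E and F already connected.
A—E (16): skip — A and E already connected.
D—E (17): add — endpoints in different components.
MST edge set: {B—F, C—F, A—C, C—E, D—E}.
Of the listed edges, {C—E} are in the MST → 1.

1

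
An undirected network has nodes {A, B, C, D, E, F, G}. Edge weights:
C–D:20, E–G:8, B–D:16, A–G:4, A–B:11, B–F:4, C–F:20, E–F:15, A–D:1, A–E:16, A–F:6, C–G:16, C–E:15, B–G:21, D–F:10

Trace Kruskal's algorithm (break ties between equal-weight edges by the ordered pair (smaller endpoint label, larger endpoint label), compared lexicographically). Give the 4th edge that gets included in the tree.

Kruskal's algorithm — process edges by increasing weight (ties by edge label):
A–D (1): add. Components now {A,D} {B} {C} {E} {F} {G}
A–G (4): add. Components now {A,D,G} {B} {C} {E} {F}
B–F (4): add. Components now {A,D,G} {B,F} {C} {E}
A–F (6): add. Components now {A,B,D,F,G} {C} {E}
E–G (8): add. Components now {A,B,D,E,F,G} {C}
D–F (10): skip — D and F already connected.
A–B (11): skip — A and B already connected.
C–E (15): add. Components now {A,B,C,D,E,F,G}
The 4th edge added is A–F.

A-F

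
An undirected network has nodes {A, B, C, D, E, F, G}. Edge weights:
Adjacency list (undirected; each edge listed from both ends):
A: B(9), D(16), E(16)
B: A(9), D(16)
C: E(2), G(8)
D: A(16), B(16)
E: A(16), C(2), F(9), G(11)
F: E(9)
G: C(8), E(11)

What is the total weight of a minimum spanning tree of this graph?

Prim, starting at A.
Step 1: frontier [A B 9, A D 16, A E 16] → take A B (9); add B.
Step 2: frontier [A D 16, A E 16, B D 16] → take A D (16); add D.
Step 3: frontier [A E 16] → take A E (16); add E.
Step 4: frontier [C E 2, E F 9, E G 11] → take C E (2); add C.
Step 5: frontier [C G 8, E F 9, E G 11] → take C G (8); add G.
Step 6: frontier [E F 9] → take E F (9); add F.
MST edges: A B, A D, A E, C E, C G, E F; total weight 9+16+16+2+8+9 = 60.

60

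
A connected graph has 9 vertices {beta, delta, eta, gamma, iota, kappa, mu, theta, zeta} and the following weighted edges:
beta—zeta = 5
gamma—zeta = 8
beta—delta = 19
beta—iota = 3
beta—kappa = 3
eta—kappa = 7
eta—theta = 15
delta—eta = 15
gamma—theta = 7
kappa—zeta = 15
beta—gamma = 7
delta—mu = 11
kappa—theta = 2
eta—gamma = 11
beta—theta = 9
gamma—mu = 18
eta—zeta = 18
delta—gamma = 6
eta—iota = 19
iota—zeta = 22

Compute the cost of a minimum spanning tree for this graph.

Kruskal's algorithm — process edges by increasing weight (ties by edge label):
kappa—theta (2): add — endpoints in different components.
beta—iota (3): add — endpoints in different components.
beta—kappa (3): add — endpoints in different components.
beta—zeta (5): add — endpoints in different components.
delta—gamma (6): add — endpoints in different components.
beta—gamma (7): add — endpoints in different components.
eta—kappa (7): add — endpoints in different components.
gamma—theta (7): skip — gamma and theta already connected.
gamma—zeta (8): skip — zeta and gamma already connected.
beta—theta (9): skip — theta and beta already connected.
delta—mu (11): add — endpoints in different components.
MST edges: kappa—theta, beta—iota, beta—kappa, beta—zeta, delta—gamma, beta—gamma, eta—kappa, delta—mu; total weight 2+3+3+5+6+7+7+11 = 44.

44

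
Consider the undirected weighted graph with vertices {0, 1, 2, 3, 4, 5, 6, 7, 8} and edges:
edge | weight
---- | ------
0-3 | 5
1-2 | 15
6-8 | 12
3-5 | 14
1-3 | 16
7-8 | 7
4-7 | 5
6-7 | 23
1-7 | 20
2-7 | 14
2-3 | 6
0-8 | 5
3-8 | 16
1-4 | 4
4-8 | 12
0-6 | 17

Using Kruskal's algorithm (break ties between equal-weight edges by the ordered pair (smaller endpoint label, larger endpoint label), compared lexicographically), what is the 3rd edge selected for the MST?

Sort edges by weight, then run Kruskal:
1-4 (4): add — endpoints in different components.
0-3 (5): add — endpoints in different components.
0-8 (5): add — endpoints in different components.
4-7 (5): add — endpoints in different components.
2-3 (6): add — endpoints in different components.
7-8 (7): add — endpoints in different components.
4-8 (12): skip — 4 and 8 already connected.
6-8 (12): add — endpoints in different components.
2-7 (14): skip — 2 and 7 already connected.
3-5 (14): add — endpoints in different components.
The 3rd edge added is 0-8.

0-8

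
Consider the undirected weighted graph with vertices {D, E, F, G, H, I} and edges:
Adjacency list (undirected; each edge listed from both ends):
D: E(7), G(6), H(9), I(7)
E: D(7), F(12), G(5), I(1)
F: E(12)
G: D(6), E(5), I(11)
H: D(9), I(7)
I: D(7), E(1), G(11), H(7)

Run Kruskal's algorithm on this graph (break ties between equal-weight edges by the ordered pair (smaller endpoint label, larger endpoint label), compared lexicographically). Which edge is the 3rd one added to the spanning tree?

D-G

Kruskal: consider edges lightest-first.
E—I (1): add — endpoints in different components.
E—G (5): add — endpoints in different components.
D—G (6): add — endpoints in different components.
D—E (7): skip — D and E already connected.
D—I (7): skip — D and I already connected.
H—I (7): add — endpoints in different components.
D—H (9): skip — D and H already connected.
G—I (11): skip — G and I already connected.
E—F (12): add — endpoints in different components.
The 3rd edge added is D—G.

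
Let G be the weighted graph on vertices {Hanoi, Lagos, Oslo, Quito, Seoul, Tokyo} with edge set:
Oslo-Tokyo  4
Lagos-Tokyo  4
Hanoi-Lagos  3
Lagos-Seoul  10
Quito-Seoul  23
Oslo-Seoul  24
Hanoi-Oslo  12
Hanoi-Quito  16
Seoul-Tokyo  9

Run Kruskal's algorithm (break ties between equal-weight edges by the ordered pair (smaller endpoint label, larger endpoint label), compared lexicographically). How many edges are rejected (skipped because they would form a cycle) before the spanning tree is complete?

2

Sort edges by weight, then run Kruskal:
Hanoi-Lagos (3): add. Components now {Tokyo} {Oslo} {Hanoi,Lagos} {Quito} {Seoul}
Lagos-Tokyo (4): add. Components now {Hanoi,Lagos,Tokyo} {Oslo} {Quito} {Seoul}
Oslo-Tokyo (4): add. Components now {Hanoi,Lagos,Oslo,Tokyo} {Quito} {Seoul}
Seoul-Tokyo (9): add. Components now {Hanoi,Lagos,Oslo,Seoul,Tokyo} {Quito}
Lagos-Seoul (10): skip — Seoul and Lagos already connected.
Hanoi-Oslo (12): skip — Oslo and Hanoi already connected.
Hanoi-Quito (16): add. Components now {Hanoi,Lagos,Oslo,Quito,Seoul,Tokyo}
Edges rejected before the tree was complete: 2.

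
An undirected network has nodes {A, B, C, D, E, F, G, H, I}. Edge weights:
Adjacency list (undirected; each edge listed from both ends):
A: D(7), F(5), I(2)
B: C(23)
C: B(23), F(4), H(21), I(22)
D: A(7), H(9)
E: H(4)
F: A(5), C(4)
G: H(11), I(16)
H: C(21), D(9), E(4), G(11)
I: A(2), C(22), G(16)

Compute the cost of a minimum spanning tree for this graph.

Sort edges by weight, then run Kruskal:
A–I (2): add — endpoints in different components.
C–F (4): add — endpoints in different components.
E–H (4): add — endpoints in different components.
A–F (5): add — endpoints in different components.
A–D (7): add — endpoints in different components.
D–H (9): add — endpoints in different components.
G–H (11): add — endpoints in different components.
G–I (16): skip — G and I already connected.
C–H (21): skip — C and H already connected.
C–I (22): skip — C and I already connected.
B–C (23): add — endpoints in different components.
MST edges: A–I, C–F, E–H, A–F, A–D, D–H, G–H, B–C; total weight 2+4+4+5+7+9+11+23 = 65.

65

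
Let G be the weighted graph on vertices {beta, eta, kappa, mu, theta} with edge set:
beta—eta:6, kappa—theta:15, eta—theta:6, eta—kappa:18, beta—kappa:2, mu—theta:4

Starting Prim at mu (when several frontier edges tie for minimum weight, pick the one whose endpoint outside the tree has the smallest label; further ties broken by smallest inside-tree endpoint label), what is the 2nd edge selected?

Grow the tree from mu using Prim:
Step 1: cheapest edge leaving the tree is mu—theta (4); add theta.
Step 2: cheapest edge leaving the tree is eta—theta (6); add eta.
Step 3: cheapest edge leaving the tree is beta—eta (6); add beta.
Step 4: cheapest edge leaving the tree is beta—kappa (2); add kappa.
The 2nd edge added is eta—theta.

eta-theta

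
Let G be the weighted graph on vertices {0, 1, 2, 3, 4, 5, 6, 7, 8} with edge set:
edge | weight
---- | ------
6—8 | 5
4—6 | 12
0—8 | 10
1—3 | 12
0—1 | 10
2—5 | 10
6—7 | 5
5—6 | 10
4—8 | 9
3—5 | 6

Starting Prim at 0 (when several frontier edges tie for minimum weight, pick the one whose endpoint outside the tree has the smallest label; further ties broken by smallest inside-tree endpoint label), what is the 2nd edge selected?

0-8

Prim's algorithm from 0:
Step 1: cheapest edge leaving the tree is 0—1 (10); add 1.
Step 2: cheapest edge leaving the tree is 0—8 (10); add 8.
Step 3: cheapest edge leaving the tree is 6—8 (5); add 6.
Step 4: cheapest edge leaving the tree is 6—7 (5); add 7.
Step 5: cheapest edge leaving the tree is 4—8 (9); add 4.
Step 6: cheapest edge leaving the tree is 5—6 (10); add 5.
Step 7: cheapest edge leaving the tree is 3—5 (6); add 3.
Step 8: cheapest edge leaving the tree is 2—5 (10); add 2.
The 2nd edge added is 0—8.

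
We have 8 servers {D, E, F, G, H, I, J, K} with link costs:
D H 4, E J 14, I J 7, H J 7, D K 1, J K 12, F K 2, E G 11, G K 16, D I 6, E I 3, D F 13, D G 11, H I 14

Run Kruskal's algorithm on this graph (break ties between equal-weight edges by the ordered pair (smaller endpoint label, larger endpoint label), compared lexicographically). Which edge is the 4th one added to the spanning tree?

D-H

Kruskal's algorithm — process edges by increasing weight (ties by edge label):
D K (1): add — endpoints in different components.
F K (2): add — endpoints in different components.
E I (3): add — endpoints in different components.
D H (4): add — endpoints in different components.
D I (6): add — endpoints in different components.
H J (7): add — endpoints in different components.
I J (7): skip — I and J already connected.
D G (11): add — endpoints in different components.
The 4th edge added is D H.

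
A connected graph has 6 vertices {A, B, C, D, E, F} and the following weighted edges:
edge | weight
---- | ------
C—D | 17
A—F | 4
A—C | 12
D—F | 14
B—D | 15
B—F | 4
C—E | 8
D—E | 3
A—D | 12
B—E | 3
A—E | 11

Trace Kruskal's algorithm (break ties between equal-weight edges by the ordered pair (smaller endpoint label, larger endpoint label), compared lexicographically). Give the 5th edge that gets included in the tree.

Kruskal's algorithm — process edges by increasing weight (ties by edge label):
B—E (3): add — endpoints in different components.
D—E (3): add — endpoints in different components.
A—F (4): add — endpoints in different components.
B—F (4): add — endpoints in different components.
C—E (8): add — endpoints in different components.
The 5th edge added is C—E.

C-E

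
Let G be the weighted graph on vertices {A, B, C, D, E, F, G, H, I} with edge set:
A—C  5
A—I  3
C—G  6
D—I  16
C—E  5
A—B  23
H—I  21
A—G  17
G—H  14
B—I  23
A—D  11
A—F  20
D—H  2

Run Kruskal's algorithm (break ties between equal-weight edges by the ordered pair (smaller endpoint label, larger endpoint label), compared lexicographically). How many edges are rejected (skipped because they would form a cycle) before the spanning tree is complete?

4

Sort edges by weight, then run Kruskal:
D—H (2): add — endpoints in different components.
A—I (3): add — endpoints in different components.
A—C (5): add — endpoints in different components.
C—E (5): add — endpoints in different components.
C—G (6): add — endpoints in different components.
A—D (11): add — endpoints in different components.
G—H (14): skip — G and H already connected.
D—I (16): skip — D and I already connected.
A—G (17): skip — A and G already connected.
A—F (20): add — endpoints in different components.
H—I (21): skip — H and I already connected.
A—B (23): add — endpoints in different components.
Edges rejected before the tree was complete: 4.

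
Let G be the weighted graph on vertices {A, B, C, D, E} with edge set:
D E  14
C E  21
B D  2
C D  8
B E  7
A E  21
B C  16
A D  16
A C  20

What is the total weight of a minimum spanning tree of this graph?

33

Kruskal's algorithm — process edges by increasing weight (ties by edge label):
B D (2): add. Components now {A} {B,D} {C} {E}
B E (7): add. Components now {A} {B,D,E} {C}
C D (8): add. Components now {A} {B,C,D,E}
D E (14): skip — D and E already connected.
A D (16): add. Components now {A,B,C,D,E}
MST edges: B D, B E, C D, A D; total weight 2+7+8+16 = 33.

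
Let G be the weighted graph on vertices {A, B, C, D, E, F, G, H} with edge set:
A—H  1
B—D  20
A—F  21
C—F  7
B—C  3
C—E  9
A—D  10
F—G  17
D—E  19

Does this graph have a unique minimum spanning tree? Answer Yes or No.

Yes

Sort edges by weight, then run Kruskal:
A—H (1): add — endpoints in different components.
B—C (3): add — endpoints in different components.
C—F (7): add — endpoints in different components.
C—E (9): add — endpoints in different components.
A—D (10): add — endpoints in different components.
F—G (17): add — endpoints in different components.
D—E (19): add — endpoints in different components.
Every non-tree edge has weight strictly greater than the heaviest edge on the tree path between its endpoints, so the MST is unique.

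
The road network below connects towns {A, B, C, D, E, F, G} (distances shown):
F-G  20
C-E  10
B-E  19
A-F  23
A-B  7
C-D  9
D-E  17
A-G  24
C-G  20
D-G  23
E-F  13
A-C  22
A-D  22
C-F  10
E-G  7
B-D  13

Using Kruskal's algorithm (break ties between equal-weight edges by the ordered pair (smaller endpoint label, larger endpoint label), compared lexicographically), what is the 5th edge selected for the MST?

C-F

Kruskal's algorithm — process edges by increasing weight (ties by edge label):
A-B (7): add — endpoints in different components.
E-G (7): add — endpoints in different components.
C-D (9): add — endpoints in different components.
C-E (10): add — endpoints in different components.
C-F (10): add — endpoints in different components.
B-D (13): add — endpoints in different components.
The 5th edge added is C-F.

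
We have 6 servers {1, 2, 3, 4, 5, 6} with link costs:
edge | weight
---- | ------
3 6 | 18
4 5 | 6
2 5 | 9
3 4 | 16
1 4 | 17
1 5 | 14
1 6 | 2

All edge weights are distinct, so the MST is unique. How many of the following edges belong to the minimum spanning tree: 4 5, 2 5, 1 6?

Kruskal: consider edges lightest-first.
1 6 (2): add. Components now {1,6} {2} {3} {4} {5}
4 5 (6): add. Components now {1,6} {2} {3} {4,5}
2 5 (9): add. Components now {1,6} {2,4,5} {3}
1 5 (14): add. Components now {1,2,4,5,6} {3}
3 4 (16): add. Components now {1,2,3,4,5,6}
MST edge set: {1 6, 4 5, 2 5, 1 5, 3 4}.
Of the listed edges, {4 5, 2 5, 1 6} are in the MST → 3.

3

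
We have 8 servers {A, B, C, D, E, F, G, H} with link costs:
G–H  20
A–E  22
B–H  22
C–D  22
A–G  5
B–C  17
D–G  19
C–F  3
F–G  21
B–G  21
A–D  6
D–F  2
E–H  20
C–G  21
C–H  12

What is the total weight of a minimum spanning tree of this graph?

Sort edges by weight, then run Kruskal:
D–F (2): add — endpoints in different components.
C–F (3): add — endpoints in different components.
A–G (5): add — endpoints in different components.
A–D (6): add — endpoints in different components.
C–H (12): add — endpoints in different components.
B–C (17): add — endpoints in different components.
D–G (19): skip — D and G already connected.
E–H (20): add — endpoints in different components.
MST edges: D–F, C–F, A–G, A–D, C–H, B–C, E–H; total weight 2+3+5+6+12+17+20 = 65.

65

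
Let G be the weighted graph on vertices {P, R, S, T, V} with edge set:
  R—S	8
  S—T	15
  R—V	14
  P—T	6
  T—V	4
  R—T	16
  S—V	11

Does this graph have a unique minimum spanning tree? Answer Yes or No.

Kruskal's algorithm — process edges by increasing weight (ties by edge label):
T—V (4): add. Components now {R} {T,V} {S} {P}
P—T (6): add. Components now {R} {P,T,V} {S}
R—S (8): add. Components now {R,S} {P,T,V}
S—V (11): add. Components now {P,R,S,T,V}
Every non-tree edge has weight strictly greater than the heaviest edge on the tree path between its endpoints, so the MST is unique.

Yes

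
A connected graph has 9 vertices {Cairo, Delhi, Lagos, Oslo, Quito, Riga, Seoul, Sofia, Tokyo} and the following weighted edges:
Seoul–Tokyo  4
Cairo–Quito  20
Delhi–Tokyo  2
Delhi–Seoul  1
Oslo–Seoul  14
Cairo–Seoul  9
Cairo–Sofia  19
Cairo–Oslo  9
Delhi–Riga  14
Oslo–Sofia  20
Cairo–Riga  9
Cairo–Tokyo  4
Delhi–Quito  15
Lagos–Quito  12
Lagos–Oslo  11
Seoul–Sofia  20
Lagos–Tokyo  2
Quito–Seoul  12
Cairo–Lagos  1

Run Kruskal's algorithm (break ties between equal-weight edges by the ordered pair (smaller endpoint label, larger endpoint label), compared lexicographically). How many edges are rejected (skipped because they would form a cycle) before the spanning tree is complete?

8

Kruskal's algorithm — process edges by increasing weight (ties by edge label):
Cairo–Lagos (1): add — endpoints in different components.
Delhi–Seoul (1): add — endpoints in different components.
Delhi–Tokyo (2): add — endpoints in different components.
Lagos–Tokyo (2): add — endpoints in different components.
Cairo–Tokyo (4): skip — Cairo and Tokyo already connected.
Seoul–Tokyo (4): skip — Tokyo and Seoul already connected.
Cairo–Oslo (9): add — endpoints in different components.
Cairo–Riga (9): add — endpoints in different components.
Cairo–Seoul (9): skip — Cairo and Seoul already connected.
Lagos–Oslo (11): skip — Oslo and Lagos already connected.
Lagos–Quito (12): add — endpoints in different components.
Quito–Seoul (12): skip — Quito and Seoul already connected.
Delhi–Riga (14): skip — Delhi and Riga already connected.
Oslo–Seoul (14): skip — Oslo and Seoul already connected.
Delhi–Quito (15): skip — Delhi and Quito already connected.
Cairo–Sofia (19): add — endpoints in different components.
Edges rejected before the tree was complete: 8.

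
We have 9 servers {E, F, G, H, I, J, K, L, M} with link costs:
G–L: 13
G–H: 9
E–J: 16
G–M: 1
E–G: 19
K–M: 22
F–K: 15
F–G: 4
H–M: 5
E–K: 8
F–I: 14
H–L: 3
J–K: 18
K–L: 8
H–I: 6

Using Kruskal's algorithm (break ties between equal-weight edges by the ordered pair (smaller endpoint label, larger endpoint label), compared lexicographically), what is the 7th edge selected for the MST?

K-L

Sort edges by weight, then run Kruskal:
G–M (1): add — endpoints in different components.
H–L (3): add — endpoints in different components.
F–G (4): add — endpoints in different components.
H–M (5): add — endpoints in different components.
H–I (6): add — endpoints in different components.
E–K (8): add — endpoints in different components.
K–L (8): add — endpoints in different components.
G–H (9): skip — G and H already connected.
G–L (13): skip — G and L already connected.
F–I (14): skip — F and I already connected.
F–K (15): skip — F and K already connected.
E–J (16): add — endpoints in different components.
The 7th edge added is K–L.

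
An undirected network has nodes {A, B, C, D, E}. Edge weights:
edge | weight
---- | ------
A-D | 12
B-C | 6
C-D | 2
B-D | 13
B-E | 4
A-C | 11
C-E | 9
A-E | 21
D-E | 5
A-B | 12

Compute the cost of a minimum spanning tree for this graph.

Prim's algorithm from C:
Step 1: frontier [C-D 2, B-C 6, C-E 9, A-C 11] → take C-D (2); add D.
Step 2: frontier [B-C 6, C-E 9, A-C 11, D-E 5, A-D 12, B-D 13] → take D-E (5); add E.
Step 3: frontier [B-C 6, A-C 11, A-D 12, B-D 13, B-E 4, A-E 21] → take B-E (4); add B.
Step 4: frontier [A-B 12, A-C 11, A-D 12, A-E 21] → take A-C (11); add A.
MST edges: C-D, D-E, B-E, A-C; total weight 2+5+4+11 = 22.

22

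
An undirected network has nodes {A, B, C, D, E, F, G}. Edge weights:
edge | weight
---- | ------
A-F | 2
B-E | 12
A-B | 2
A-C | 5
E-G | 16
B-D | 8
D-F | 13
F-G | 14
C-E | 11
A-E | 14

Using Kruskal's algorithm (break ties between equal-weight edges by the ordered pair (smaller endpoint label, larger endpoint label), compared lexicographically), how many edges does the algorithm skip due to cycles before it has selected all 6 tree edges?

3

Sort edges by weight, then run Kruskal:
A-B (2): add — endpoints in different components.
A-F (2): add — endpoints in different components.
A-C (5): add — endpoints in different components.
B-D (8): add — endpoints in different components.
C-E (11): add — endpoints in different components.
B-E (12): skip — B and E already connected.
D-F (13): skip — D and F already connected.
A-E (14): skip — A and E already connected.
F-G (14): add — endpoints in different components.
Edges rejected before the tree was complete: 3.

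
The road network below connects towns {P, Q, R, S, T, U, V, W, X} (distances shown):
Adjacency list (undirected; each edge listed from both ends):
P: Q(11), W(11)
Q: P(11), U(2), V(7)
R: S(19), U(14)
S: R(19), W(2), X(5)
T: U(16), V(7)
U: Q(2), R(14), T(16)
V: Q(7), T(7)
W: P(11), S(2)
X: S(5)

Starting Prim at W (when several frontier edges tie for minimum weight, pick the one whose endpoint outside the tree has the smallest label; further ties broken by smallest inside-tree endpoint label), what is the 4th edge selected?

P-Q

Prim, starting at W.
Step 1: cheapest edge leaving the tree is S-W (2); add S.
Step 2: cheapest edge leaving the tree is S-X (5); add X.
Step 3: cheapest edge leaving the tree is P-W (11); add P.
Step 4: cheapest edge leaving the tree is P-Q (11); add Q.
Step 5: cheapest edge leaving the tree is Q-U (2); add U.
Step 6: cheapest edge leaving the tree is Q-V (7); add V.
Step 7: cheapest edge leaving the tree is T-V (7); add T.
Step 8: cheapest edge leaving the tree is R-U (14); add R.
The 4th edge added is P-Q.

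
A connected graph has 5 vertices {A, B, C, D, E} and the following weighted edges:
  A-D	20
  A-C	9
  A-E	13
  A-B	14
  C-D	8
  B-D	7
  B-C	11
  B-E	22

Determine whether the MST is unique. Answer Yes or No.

Yes

Sort edges by weight, then run Kruskal:
B-D (7): add — endpoints in different components.
C-D (8): add — endpoints in different components.
A-C (9): add — endpoints in different components.
B-C (11): skip — B and C already connected.
A-E (13): add — endpoints in different components.
Every non-tree edge has weight strictly greater than the heaviest edge on the tree path between its endpoints, so the MST is unique.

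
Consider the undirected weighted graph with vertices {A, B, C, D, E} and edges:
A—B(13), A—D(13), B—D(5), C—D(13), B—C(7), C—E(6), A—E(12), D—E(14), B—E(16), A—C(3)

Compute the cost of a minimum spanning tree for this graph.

21

Grow the tree from A using Prim:
Step 1: cheapest edge leaving the tree is A—C (3); add C.
Step 2: cheapest edge leaving the tree is C—E (6); add E.
Step 3: cheapest edge leaving the tree is B—C (7); add B.
Step 4: cheapest edge leaving the tree is B—D (5); add D.
MST edges: A—C, C—E, B—C, B—D; total weight 3+6+7+5 = 21.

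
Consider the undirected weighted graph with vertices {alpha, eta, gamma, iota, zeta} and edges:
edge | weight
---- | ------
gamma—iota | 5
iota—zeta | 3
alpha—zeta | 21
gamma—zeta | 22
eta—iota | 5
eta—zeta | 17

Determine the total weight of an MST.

34

Kruskal's algorithm — process edges by increasing weight (ties by edge label):
iota—zeta (3): add — endpoints in different components.
eta—iota (5): add — endpoints in different components.
gamma—iota (5): add — endpoints in different components.
eta—zeta (17): skip — eta and zeta already connected.
alpha—zeta (21): add — endpoints in different components.
MST edges: iota—zeta, eta—iota, gamma—iota, alpha—zeta; total weight 3+5+5+21 = 34.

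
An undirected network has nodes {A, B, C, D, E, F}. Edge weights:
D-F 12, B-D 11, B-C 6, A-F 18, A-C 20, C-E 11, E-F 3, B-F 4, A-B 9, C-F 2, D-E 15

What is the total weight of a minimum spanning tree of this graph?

Prim, starting at C.
Step 1: frontier [C-F 2, B-C 6, C-E 11, A-C 20] → take C-F (2); add F.
Step 2: frontier [B-C 6, C-E 11, A-C 20, E-F 3, B-F 4, D-F 12, A-F 18] → take E-F (3); add E.
Step 3: frontier [B-C 6, A-C 20, D-E 15, B-F 4, D-F 12, A-F 18] → take B-F (4); add B.
Step 4: frontier [A-B 9, B-D 11, A-C 20, D-E 15, D-F 12, A-F 18] → take A-B (9); add A.
Step 5: frontier [B-D 11, D-E 15, D-F 12] → take B-D (11); add D.
MST edges: C-F, E-F, B-F, A-B, B-D; total weight 2+3+4+9+11 = 29.

29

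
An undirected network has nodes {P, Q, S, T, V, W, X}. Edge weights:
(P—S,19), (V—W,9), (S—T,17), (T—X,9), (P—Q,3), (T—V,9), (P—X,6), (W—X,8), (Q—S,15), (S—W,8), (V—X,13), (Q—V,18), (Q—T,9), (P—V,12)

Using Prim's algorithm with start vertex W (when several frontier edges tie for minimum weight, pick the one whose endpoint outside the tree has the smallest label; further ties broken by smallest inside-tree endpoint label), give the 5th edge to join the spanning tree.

Grow the tree from W using Prim:
Step 1: cheapest edge leaving the tree is S—W (8); add S.
Step 2: cheapest edge leaving the tree is W—X (8); add X.
Step 3: cheapest edge leaving the tree is P—X (6); add P.
Step 4: cheapest edge leaving the tree is P—Q (3); add Q.
Step 5: cheapest edge leaving the tree is Q—T (9); add T.
Step 6: cheapest edge leaving the tree is T—V (9); add V.
The 5th edge added is Q—T.

Q-T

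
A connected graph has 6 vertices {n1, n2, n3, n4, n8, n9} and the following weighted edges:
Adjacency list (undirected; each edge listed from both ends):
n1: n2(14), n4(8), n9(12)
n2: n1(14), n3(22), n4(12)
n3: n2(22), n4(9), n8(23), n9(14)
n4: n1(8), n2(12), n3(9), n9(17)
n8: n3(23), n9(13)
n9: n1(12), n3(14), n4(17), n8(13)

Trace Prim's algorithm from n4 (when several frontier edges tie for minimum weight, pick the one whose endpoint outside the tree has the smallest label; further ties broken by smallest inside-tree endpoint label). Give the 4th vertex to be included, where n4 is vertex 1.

n2

Prim, starting at n4.
Step 1: cheapest edge leaving the tree is n1 n4 (8); add n1.
Step 2: cheapest edge leaving the tree is n3 n4 (9); add n3.
Step 3: cheapest edge leaving the tree is n2 n4 (12); add n2.
Step 4: cheapest edge leaving the tree is n1 n9 (12); add n9.
Step 5: cheapest edge leaving the tree is n8 n9 (13); add n8.
Vertex order: n4, n1, n3, n2, n9, n8. The 4th vertex is n2.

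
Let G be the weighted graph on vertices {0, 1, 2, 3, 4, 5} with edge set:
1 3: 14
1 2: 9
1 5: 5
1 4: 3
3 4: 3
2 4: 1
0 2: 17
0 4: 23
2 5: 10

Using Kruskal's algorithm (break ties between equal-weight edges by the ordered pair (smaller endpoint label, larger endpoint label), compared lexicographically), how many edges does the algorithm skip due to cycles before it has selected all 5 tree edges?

3

Sort edges by weight, then run Kruskal:
2 4 (1): add — endpoints in different components.
1 4 (3): add — endpoints in different components.
3 4 (3): add — endpoints in different components.
1 5 (5): add — endpoints in different components.
1 2 (9): skip — 1 and 2 already connected.
2 5 (10): skip — 2 and 5 already connected.
1 3 (14): skip — 1 and 3 already connected.
0 2 (17): add — endpoints in different components.
Edges rejected before the tree was complete: 3.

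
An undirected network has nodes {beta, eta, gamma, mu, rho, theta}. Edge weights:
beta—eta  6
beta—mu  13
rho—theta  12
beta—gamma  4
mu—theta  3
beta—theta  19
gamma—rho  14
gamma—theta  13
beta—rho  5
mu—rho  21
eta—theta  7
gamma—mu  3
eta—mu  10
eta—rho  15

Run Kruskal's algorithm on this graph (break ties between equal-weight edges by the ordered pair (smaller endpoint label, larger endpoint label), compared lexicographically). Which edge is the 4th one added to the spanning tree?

Kruskal: consider edges lightest-first.
gamma—mu (3): add. Components now {beta} {eta} {rho} {gamma,mu} {theta}
mu—theta (3): add. Components now {beta} {eta} {rho} {gamma,mu,theta}
beta—gamma (4): add. Components now {beta,gamma,mu,theta} {eta} {rho}
beta—rho (5): add. Components now {beta,gamma,mu,rho,theta} {eta}
beta—eta (6): add. Components now {beta,eta,gamma,mu,rho,theta}
The 4th edge added is beta—rho.

beta-rho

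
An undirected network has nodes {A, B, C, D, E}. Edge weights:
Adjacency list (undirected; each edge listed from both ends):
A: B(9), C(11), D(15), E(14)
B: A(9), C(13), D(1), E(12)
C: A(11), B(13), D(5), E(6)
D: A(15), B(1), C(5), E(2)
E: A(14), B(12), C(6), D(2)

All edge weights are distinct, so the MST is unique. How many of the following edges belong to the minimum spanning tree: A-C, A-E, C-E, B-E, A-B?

Kruskal: consider edges lightest-first.
B-D (1): add — endpoints in different components.
D-E (2): add — endpoints in different components.
C-D (5): add — endpoints in different components.
C-E (6): skip — C and E already connected.
A-B (9): add — endpoints in different components.
MST edge set: {B-D, D-E, C-D, A-B}.
Of the listed edges, {A-B} are in the MST → 1.

1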